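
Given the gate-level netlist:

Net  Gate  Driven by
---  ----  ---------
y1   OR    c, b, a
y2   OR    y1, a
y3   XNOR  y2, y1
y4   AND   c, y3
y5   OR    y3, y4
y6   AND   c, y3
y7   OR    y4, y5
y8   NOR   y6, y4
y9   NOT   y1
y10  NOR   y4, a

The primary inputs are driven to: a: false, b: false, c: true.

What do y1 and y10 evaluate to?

y1 = c OR b OR a = true OR false OR false = true
y2 = y1 OR a = true OR false = true
y3 = y2 XNOR y1 = true XNOR true = true
y4 = c AND y3 = true AND true = true
y10 = y4 NOR a = true NOR false = false

y1 = true; y10 = false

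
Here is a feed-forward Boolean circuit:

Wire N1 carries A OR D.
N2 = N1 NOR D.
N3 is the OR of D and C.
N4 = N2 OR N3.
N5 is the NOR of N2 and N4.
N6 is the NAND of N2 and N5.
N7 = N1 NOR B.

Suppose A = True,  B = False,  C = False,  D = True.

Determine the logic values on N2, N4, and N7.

N1 = A OR D = True OR True = True
N2 = N1 NOR D = True NOR True = False
N3 = D OR C = True OR False = True
N4 = N2 OR N3 = False OR True = True
N7 = N1 NOR B = True NOR False = False

N2 = False, N4 = True, N7 = False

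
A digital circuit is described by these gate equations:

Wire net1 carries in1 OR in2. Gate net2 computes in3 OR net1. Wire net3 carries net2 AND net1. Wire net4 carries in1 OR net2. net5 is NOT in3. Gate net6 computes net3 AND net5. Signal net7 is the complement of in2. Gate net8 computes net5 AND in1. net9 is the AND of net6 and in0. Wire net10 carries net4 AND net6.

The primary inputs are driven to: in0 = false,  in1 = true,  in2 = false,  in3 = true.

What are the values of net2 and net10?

net1 = in1 OR in2 = true OR false = true
net2 = in3 OR net1 = true OR true = true
net3 = net2 AND net1 = true AND true = true
net4 = in1 OR net2 = true OR true = true
net5 = NOT in3 = NOT true = false
net6 = net3 AND net5 = true AND false = false
net10 = net4 AND net6 = true AND false = false

net2 = true, net10 = false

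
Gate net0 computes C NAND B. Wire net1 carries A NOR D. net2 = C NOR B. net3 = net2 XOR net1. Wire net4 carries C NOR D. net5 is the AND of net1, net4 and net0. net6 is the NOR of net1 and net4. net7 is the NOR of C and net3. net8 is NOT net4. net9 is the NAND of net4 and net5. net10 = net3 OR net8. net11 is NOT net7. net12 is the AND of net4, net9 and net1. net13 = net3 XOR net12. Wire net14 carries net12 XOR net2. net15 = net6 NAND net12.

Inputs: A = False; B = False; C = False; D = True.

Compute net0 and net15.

net0 = C NAND B = False NAND False = True
net1 = A NOR D = False NOR True = False
net4 = C NOR D = False NOR True = False
net5 = net1 AND net4 AND net0 = False AND False AND True = False
net6 = net1 NOR net4 = False NOR False = True
net9 = net4 NAND net5 = False NAND False = True
net12 = net4 AND net9 AND net1 = False AND True AND False = False
net15 = net6 NAND net12 = True NAND False = True

net0 = True, net15 = True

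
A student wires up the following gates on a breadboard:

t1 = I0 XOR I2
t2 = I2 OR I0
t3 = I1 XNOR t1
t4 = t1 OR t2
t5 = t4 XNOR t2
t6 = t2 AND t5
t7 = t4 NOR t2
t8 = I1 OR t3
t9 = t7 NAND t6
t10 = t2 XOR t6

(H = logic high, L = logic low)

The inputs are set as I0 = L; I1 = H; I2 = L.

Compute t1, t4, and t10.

t1 = L, t4 = L, t10 = L

t1 = I0 XOR I2 = L XOR L = L
t2 = I2 OR I0 = L OR L = L
t4 = t1 OR t2 = L OR L = L
t5 = t4 XNOR t2 = L XNOR L = H
t6 = t2 AND t5 = L AND H = L
t10 = t2 XOR t6 = L XOR L = L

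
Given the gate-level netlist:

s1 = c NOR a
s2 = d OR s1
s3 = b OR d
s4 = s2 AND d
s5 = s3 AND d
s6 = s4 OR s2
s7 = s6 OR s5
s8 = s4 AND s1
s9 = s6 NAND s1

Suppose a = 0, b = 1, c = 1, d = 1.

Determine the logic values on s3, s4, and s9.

s3 = 1, s4 = 1, s9 = 1

s1 = c NOR a = 1 NOR 0 = 0
s2 = d OR s1 = 1 OR 0 = 1
s3 = b OR d = 1 OR 1 = 1
s4 = s2 AND d = 1 AND 1 = 1
s6 = s4 OR s2 = 1 OR 1 = 1
s9 = s6 NAND s1 = 1 NAND 0 = 1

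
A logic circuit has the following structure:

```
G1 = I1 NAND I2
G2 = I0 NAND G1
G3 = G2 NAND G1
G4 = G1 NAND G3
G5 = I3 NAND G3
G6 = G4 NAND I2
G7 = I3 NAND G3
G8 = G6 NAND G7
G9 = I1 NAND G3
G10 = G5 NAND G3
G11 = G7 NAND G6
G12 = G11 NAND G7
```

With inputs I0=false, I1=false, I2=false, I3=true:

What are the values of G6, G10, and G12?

G1 = I1 NAND I2 = false NAND false = true
G2 = I0 NAND G1 = false NAND true = true
G3 = G2 NAND G1 = true NAND true = false
G4 = G1 NAND G3 = true NAND false = true
G5 = I3 NAND G3 = true NAND false = true
G6 = G4 NAND I2 = true NAND false = true
G7 = I3 NAND G3 = true NAND false = true
G10 = G5 NAND G3 = true NAND false = true
G11 = G7 NAND G6 = true NAND true = false
G12 = G11 NAND G7 = false NAND true = true

G6 = true, G10 = true, G12 = true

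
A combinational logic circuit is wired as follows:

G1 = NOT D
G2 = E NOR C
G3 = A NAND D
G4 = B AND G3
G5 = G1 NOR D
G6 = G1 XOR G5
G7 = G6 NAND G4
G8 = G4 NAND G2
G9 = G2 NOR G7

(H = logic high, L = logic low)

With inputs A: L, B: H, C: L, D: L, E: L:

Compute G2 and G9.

G1 = NOT D = NOT L = H
G2 = E NOR C = L NOR L = H
G3 = A NAND D = L NAND L = H
G4 = B AND G3 = H AND H = H
G5 = G1 NOR D = H NOR L = L
G6 = G1 XOR G5 = H XOR L = H
G7 = G6 NAND G4 = H NAND H = L
G9 = G2 NOR G7 = H NOR L = L

G2 = H, G9 = L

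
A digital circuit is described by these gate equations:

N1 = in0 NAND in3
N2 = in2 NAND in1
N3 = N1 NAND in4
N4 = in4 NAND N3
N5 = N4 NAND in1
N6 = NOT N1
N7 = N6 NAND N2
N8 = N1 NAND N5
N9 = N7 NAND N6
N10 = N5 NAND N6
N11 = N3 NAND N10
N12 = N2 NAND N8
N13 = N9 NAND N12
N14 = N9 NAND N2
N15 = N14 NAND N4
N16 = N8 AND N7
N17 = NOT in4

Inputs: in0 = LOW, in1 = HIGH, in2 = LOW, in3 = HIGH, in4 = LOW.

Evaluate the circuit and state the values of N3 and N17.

N3 = HIGH  N17 = HIGH

N1 = in0 NAND in3 = LOW NAND HIGH = HIGH
N3 = N1 NAND in4 = HIGH NAND LOW = HIGH
N17 = NOT in4 = NOT LOW = HIGH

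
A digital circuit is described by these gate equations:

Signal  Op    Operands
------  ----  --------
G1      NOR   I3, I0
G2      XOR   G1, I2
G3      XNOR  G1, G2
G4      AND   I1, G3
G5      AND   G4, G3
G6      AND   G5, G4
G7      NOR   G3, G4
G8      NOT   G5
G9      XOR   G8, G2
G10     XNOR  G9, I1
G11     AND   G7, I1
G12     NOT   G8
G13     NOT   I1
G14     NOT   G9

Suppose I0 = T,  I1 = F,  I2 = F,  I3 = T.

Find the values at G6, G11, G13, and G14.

G6 = F  G11 = F  G13 = T  G14 = F

G1 = I3 NOR I0 = T NOR T = F
G2 = G1 XOR I2 = F XOR F = F
G3 = G1 XNOR G2 = F XNOR F = T
G4 = I1 AND G3 = F AND T = F
G5 = G4 AND G3 = F AND T = F
G6 = G5 AND G4 = F AND F = F
G7 = G3 NOR G4 = T NOR F = F
G8 = NOT G5 = NOT F = T
G9 = G8 XOR G2 = T XOR F = T
G11 = G7 AND I1 = F AND F = F
G13 = NOT I1 = NOT F = T
G14 = NOT G9 = NOT T = F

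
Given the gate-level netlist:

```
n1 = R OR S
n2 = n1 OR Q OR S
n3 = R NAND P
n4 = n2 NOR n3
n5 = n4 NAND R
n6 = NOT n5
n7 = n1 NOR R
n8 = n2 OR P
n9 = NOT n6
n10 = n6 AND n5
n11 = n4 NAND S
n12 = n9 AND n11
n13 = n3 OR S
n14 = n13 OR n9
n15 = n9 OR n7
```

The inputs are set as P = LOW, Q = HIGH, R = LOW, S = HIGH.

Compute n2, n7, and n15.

n2 = HIGH; n7 = LOW; n15 = HIGH

n1 = R OR S = LOW OR HIGH = HIGH
n2 = n1 OR Q OR S = HIGH OR HIGH OR HIGH = HIGH
n3 = R NAND P = LOW NAND LOW = HIGH
n4 = n2 NOR n3 = HIGH NOR HIGH = LOW
n5 = n4 NAND R = LOW NAND LOW = HIGH
n6 = NOT n5 = NOT HIGH = LOW
n7 = n1 NOR R = HIGH NOR LOW = LOW
n9 = NOT n6 = NOT LOW = HIGH
n15 = n9 OR n7 = HIGH OR LOW = HIGH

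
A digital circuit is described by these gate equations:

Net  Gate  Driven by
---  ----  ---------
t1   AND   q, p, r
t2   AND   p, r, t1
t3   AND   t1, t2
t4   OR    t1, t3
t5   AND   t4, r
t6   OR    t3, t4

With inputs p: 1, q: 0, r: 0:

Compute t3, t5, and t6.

t3 = 0, t5 = 0, t6 = 0

t1 = q AND p AND r = 0 AND 1 AND 0 = 0
t2 = p AND r AND t1 = 1 AND 0 AND 0 = 0
t3 = t1 AND t2 = 0 AND 0 = 0
t4 = t1 OR t3 = 0 OR 0 = 0
t5 = t4 AND r = 0 AND 0 = 0
t6 = t3 OR t4 = 0 OR 0 = 0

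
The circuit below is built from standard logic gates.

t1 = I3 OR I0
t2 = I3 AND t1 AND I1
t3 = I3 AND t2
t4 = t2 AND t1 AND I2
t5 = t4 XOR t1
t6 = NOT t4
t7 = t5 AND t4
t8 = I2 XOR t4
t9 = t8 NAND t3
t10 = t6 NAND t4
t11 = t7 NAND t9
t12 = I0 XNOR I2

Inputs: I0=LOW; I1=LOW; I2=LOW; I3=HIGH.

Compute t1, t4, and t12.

t1 = I3 OR I0 = HIGH OR LOW = HIGH
t2 = I3 AND t1 AND I1 = HIGH AND HIGH AND LOW = LOW
t4 = t2 AND t1 AND I2 = LOW AND HIGH AND LOW = LOW
t12 = I0 XNOR I2 = LOW XNOR LOW = HIGH

t1 = HIGH, t4 = LOW, t12 = HIGH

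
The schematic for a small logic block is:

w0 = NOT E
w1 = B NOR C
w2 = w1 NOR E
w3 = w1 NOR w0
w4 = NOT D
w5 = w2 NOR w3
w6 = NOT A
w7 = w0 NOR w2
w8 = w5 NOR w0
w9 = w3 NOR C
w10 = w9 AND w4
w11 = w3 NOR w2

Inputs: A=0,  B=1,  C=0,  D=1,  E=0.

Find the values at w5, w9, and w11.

w5 = 0, w9 = 1, w11 = 0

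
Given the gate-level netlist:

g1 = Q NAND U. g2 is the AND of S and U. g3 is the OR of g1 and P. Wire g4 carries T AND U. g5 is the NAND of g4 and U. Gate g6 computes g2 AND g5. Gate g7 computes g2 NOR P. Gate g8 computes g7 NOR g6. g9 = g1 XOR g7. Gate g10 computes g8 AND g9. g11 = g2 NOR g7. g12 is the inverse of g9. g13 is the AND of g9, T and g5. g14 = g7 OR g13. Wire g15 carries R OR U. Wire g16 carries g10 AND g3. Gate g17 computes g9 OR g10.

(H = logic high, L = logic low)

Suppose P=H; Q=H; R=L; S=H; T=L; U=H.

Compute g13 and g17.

g1 = Q NAND U = H NAND H = L
g2 = S AND U = H AND H = H
g4 = T AND U = L AND H = L
g5 = g4 NAND U = L NAND H = H
g6 = g2 AND g5 = H AND H = H
g7 = g2 NOR P = H NOR H = L
g8 = g7 NOR g6 = L NOR H = L
g9 = g1 XOR g7 = L XOR L = L
g10 = g8 AND g9 = L AND L = L
g13 = g9 AND T AND g5 = L AND L AND H = L
g17 = g9 OR g10 = L OR L = L

g13 = L, g17 = L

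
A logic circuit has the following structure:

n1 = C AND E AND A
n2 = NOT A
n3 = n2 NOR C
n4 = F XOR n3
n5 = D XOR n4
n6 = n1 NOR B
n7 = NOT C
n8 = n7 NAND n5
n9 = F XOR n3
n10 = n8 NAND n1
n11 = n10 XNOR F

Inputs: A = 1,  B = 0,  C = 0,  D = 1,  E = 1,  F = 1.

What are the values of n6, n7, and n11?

n6 = 1  n7 = 1  n11 = 1

n1 = C AND E AND A = 0 AND 1 AND 1 = 0
n2 = NOT A = NOT 1 = 0
n3 = n2 NOR C = 0 NOR 0 = 1
n4 = F XOR n3 = 1 XOR 1 = 0
n5 = D XOR n4 = 1 XOR 0 = 1
n6 = n1 NOR B = 0 NOR 0 = 1
n7 = NOT C = NOT 0 = 1
n8 = n7 NAND n5 = 1 NAND 1 = 0
n10 = n8 NAND n1 = 0 NAND 0 = 1
n11 = n10 XNOR F = 1 XNOR 1 = 1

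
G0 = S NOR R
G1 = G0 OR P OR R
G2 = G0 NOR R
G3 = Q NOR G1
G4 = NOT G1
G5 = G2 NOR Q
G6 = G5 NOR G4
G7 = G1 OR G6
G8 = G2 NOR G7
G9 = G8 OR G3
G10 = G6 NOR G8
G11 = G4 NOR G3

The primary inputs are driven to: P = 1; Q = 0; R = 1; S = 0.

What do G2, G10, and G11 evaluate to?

G2 = 0, G10 = 1, G11 = 1

G0 = S NOR R = 0 NOR 1 = 0
G1 = G0 OR P OR R = 0 OR 1 OR 1 = 1
G2 = G0 NOR R = 0 NOR 1 = 0
G3 = Q NOR G1 = 0 NOR 1 = 0
G4 = NOT G1 = NOT 1 = 0
G5 = G2 NOR Q = 0 NOR 0 = 1
G6 = G5 NOR G4 = 1 NOR 0 = 0
G7 = G1 OR G6 = 1 OR 0 = 1
G8 = G2 NOR G7 = 0 NOR 1 = 0
G10 = G6 NOR G8 = 0 NOR 0 = 1
G11 = G4 NOR G3 = 0 NOR 0 = 1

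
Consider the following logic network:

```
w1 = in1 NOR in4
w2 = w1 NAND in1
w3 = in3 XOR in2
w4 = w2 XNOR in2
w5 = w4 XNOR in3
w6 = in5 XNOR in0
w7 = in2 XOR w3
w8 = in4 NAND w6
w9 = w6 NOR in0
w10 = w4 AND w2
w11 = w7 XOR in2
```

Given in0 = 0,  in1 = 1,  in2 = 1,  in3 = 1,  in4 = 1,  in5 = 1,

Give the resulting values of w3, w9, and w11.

w3 = 0, w9 = 1, w11 = 0

w3 = in3 XOR in2 = 1 XOR 1 = 0
w6 = in5 XNOR in0 = 1 XNOR 0 = 0
w7 = in2 XOR w3 = 1 XOR 0 = 1
w9 = w6 NOR in0 = 0 NOR 0 = 1
w11 = w7 XOR in2 = 1 XOR 1 = 0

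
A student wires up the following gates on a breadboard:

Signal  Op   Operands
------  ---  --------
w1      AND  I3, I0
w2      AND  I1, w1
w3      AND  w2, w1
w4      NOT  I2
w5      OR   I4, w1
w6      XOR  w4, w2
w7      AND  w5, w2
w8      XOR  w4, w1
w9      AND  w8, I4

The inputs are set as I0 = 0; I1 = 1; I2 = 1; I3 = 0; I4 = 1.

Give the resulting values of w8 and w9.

w8 = 0, w9 = 0

w1 = I3 AND I0 = 0 AND 0 = 0
w4 = NOT I2 = NOT 1 = 0
w8 = w4 XOR w1 = 0 XOR 0 = 0
w9 = w8 AND I4 = 0 AND 1 = 0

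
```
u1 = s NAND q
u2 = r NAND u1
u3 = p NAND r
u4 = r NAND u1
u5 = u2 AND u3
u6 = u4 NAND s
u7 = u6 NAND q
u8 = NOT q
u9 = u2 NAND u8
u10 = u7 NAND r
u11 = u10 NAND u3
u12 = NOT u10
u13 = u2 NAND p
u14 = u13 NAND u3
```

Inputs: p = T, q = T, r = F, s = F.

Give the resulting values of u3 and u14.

u3 = T, u14 = T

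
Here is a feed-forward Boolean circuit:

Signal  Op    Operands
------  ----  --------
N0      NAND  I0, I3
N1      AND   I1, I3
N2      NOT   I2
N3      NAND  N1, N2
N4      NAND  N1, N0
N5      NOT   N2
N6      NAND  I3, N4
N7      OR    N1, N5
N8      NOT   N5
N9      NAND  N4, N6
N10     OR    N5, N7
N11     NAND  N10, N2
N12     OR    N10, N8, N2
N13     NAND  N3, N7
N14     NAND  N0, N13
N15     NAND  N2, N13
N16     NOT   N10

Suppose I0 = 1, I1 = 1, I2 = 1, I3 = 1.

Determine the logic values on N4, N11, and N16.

N0 = I0 NAND I3 = 1 NAND 1 = 0
N1 = I1 AND I3 = 1 AND 1 = 1
N2 = NOT I2 = NOT 1 = 0
N4 = N1 NAND N0 = 1 NAND 0 = 1
N5 = NOT N2 = NOT 0 = 1
N7 = N1 OR N5 = 1 OR 1 = 1
N10 = N5 OR N7 = 1 OR 1 = 1
N11 = N10 NAND N2 = 1 NAND 0 = 1
N16 = NOT N10 = NOT 1 = 0

N4 = 1; N11 = 1; N16 = 0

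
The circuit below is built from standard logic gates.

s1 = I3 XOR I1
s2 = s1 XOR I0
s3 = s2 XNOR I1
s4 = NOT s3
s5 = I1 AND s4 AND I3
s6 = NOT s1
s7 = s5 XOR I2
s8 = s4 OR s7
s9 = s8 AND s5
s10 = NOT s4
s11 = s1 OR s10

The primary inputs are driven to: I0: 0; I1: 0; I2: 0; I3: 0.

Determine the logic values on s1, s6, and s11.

s1 = 0, s6 = 1, s11 = 1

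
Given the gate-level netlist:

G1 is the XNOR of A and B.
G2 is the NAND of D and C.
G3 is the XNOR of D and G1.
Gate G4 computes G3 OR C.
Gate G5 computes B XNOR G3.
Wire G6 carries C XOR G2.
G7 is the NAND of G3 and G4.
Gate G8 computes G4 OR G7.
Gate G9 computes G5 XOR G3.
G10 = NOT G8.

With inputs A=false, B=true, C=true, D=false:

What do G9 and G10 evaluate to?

G1 = A XNOR B = false XNOR true = false
G3 = D XNOR G1 = false XNOR false = true
G4 = G3 OR C = true OR true = true
G5 = B XNOR G3 = true XNOR true = true
G7 = G3 NAND G4 = true NAND true = false
G8 = G4 OR G7 = true OR false = true
G9 = G5 XOR G3 = true XOR true = false
G10 = NOT G8 = NOT true = false

G9 = false, G10 = false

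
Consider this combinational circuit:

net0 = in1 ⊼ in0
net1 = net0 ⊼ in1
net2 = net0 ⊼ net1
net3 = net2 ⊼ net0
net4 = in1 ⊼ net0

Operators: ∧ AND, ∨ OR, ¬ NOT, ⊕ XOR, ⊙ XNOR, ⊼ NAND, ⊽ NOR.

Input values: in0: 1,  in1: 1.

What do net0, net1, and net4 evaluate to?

net0 = 0; net1 = 1; net4 = 1

net0 = in1 NAND in0 = 1 NAND 1 = 0
net1 = net0 NAND in1 = 0 NAND 1 = 1
net4 = in1 NAND net0 = 1 NAND 0 = 1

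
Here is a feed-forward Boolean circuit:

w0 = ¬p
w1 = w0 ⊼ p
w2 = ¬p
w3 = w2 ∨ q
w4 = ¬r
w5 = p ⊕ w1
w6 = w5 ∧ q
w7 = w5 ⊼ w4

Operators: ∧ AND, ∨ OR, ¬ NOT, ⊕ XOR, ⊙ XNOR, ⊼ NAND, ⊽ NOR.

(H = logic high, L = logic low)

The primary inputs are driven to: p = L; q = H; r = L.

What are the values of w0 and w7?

w0 = H, w7 = L

w0 = NOT p = NOT L = H
w1 = w0 NAND p = H NAND L = H
w4 = NOT r = NOT L = H
w5 = p XOR w1 = L XOR H = H
w7 = w5 NAND w4 = H NAND H = L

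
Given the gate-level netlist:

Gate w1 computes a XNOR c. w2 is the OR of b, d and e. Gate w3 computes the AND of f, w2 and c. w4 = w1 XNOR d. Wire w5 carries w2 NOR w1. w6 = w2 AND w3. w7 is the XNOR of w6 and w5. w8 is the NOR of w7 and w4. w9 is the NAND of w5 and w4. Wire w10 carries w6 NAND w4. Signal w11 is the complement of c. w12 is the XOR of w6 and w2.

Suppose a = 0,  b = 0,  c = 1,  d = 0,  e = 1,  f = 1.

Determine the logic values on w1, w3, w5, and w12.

w1 = a XNOR c = 0 XNOR 1 = 0
w2 = b OR d OR e = 0 OR 0 OR 1 = 1
w3 = f AND w2 AND c = 1 AND 1 AND 1 = 1
w5 = w2 NOR w1 = 1 NOR 0 = 0
w6 = w2 AND w3 = 1 AND 1 = 1
w12 = w6 XOR w2 = 1 XOR 1 = 0

w1 = 0  w3 = 1  w5 = 0  w12 = 0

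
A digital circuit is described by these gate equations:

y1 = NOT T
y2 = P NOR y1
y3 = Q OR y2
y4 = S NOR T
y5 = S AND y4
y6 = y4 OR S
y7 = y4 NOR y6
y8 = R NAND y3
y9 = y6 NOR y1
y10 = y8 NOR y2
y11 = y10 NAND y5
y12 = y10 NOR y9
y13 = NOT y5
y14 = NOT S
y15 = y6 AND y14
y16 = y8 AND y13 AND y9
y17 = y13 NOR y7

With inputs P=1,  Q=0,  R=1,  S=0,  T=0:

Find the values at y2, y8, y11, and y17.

y2 = 0, y8 = 1, y11 = 1, y17 = 0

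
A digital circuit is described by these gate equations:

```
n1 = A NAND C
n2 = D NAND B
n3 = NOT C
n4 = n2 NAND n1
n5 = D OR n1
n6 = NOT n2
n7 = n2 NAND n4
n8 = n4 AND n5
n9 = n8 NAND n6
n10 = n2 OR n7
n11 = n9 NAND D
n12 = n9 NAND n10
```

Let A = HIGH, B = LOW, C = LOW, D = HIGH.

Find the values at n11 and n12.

n11 = LOW, n12 = LOW

n1 = A NAND C = HIGH NAND LOW = HIGH
n2 = D NAND B = HIGH NAND LOW = HIGH
n4 = n2 NAND n1 = HIGH NAND HIGH = LOW
n5 = D OR n1 = HIGH OR HIGH = HIGH
n6 = NOT n2 = NOT HIGH = LOW
n7 = n2 NAND n4 = HIGH NAND LOW = HIGH
n8 = n4 AND n5 = LOW AND HIGH = LOW
n9 = n8 NAND n6 = LOW NAND LOW = HIGH
n10 = n2 OR n7 = HIGH OR HIGH = HIGH
n11 = n9 NAND D = HIGH NAND HIGH = LOW
n12 = n9 NAND n10 = HIGH NAND HIGH = LOW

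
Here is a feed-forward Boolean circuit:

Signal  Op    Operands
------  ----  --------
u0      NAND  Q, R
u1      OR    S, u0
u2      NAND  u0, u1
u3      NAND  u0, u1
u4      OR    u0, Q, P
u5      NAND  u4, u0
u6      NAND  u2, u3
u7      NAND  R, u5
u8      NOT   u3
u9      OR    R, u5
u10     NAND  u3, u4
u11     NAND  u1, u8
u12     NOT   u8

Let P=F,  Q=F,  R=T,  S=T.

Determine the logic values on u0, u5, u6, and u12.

u0 = T, u5 = F, u6 = T, u12 = F

u0 = Q NAND R = F NAND T = T
u1 = S OR u0 = T OR T = T
u2 = u0 NAND u1 = T NAND T = F
u3 = u0 NAND u1 = T NAND T = F
u4 = u0 OR Q OR P = T OR F OR F = T
u5 = u4 NAND u0 = T NAND T = F
u6 = u2 NAND u3 = F NAND F = T
u8 = NOT u3 = NOT F = T
u12 = NOT u8 = NOT T = F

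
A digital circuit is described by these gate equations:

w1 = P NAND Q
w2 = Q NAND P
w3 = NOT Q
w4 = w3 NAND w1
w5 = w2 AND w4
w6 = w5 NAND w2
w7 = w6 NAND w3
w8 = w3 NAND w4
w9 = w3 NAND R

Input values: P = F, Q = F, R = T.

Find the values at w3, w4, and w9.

w3 = T  w4 = F  w9 = F

w1 = P NAND Q = F NAND F = T
w3 = NOT Q = NOT F = T
w4 = w3 NAND w1 = T NAND T = F
w9 = w3 NAND R = T NAND T = F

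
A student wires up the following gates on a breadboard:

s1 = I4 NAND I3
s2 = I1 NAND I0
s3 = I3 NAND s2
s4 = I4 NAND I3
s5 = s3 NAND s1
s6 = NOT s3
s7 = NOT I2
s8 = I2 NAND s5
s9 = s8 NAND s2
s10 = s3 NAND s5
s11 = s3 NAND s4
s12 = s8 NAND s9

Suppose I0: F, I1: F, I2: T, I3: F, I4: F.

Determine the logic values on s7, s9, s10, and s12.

s1 = I4 NAND I3 = F NAND F = T
s2 = I1 NAND I0 = F NAND F = T
s3 = I3 NAND s2 = F NAND T = T
s5 = s3 NAND s1 = T NAND T = F
s7 = NOT I2 = NOT T = F
s8 = I2 NAND s5 = T NAND F = T
s9 = s8 NAND s2 = T NAND T = F
s10 = s3 NAND s5 = T NAND F = T
s12 = s8 NAND s9 = T NAND F = T

s7 = F  s9 = F  s10 = T  s12 = T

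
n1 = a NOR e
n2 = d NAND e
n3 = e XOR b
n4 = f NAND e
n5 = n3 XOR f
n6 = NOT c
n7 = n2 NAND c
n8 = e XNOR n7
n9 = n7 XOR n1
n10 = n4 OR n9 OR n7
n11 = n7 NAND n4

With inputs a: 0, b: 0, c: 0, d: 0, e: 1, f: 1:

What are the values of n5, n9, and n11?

n5 = 0, n9 = 1, n11 = 1

n1 = a NOR e = 0 NOR 1 = 0
n2 = d NAND e = 0 NAND 1 = 1
n3 = e XOR b = 1 XOR 0 = 1
n4 = f NAND e = 1 NAND 1 = 0
n5 = n3 XOR f = 1 XOR 1 = 0
n7 = n2 NAND c = 1 NAND 0 = 1
n9 = n7 XOR n1 = 1 XOR 0 = 1
n11 = n7 NAND n4 = 1 NAND 0 = 1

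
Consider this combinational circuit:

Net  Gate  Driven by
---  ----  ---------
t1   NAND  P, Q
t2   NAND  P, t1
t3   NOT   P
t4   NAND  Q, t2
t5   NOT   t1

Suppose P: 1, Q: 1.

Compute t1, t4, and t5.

t1 = 0; t4 = 0; t5 = 1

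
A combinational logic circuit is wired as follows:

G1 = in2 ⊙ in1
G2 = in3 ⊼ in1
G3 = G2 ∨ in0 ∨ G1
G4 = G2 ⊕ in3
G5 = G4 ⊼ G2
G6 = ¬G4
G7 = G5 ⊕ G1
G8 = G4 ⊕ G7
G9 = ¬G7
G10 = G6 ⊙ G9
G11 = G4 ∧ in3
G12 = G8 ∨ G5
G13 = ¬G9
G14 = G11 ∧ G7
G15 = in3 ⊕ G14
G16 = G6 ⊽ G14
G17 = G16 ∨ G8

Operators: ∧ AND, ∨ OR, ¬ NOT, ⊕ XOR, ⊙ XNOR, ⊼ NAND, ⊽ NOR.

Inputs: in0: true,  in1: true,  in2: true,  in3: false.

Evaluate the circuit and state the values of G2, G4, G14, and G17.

G1 = in2 XNOR in1 = true XNOR true = true
G2 = in3 NAND in1 = false NAND true = true
G4 = G2 XOR in3 = true XOR false = true
G5 = G4 NAND G2 = true NAND true = false
G6 = NOT G4 = NOT true = false
G7 = G5 XOR G1 = false XOR true = true
G8 = G4 XOR G7 = true XOR true = false
G11 = G4 AND in3 = true AND false = false
G14 = G11 AND G7 = false AND true = false
G16 = G6 NOR G14 = false NOR false = true
G17 = G16 OR G8 = true OR false = true

G2 = true; G4 = true; G14 = false; G17 = true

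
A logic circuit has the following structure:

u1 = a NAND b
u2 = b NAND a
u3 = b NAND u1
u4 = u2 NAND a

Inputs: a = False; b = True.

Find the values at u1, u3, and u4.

u1 = a NAND b = False NAND True = True
u2 = b NAND a = True NAND False = True
u3 = b NAND u1 = True NAND True = False
u4 = u2 NAND a = True NAND False = True

u1 = True; u3 = False; u4 = True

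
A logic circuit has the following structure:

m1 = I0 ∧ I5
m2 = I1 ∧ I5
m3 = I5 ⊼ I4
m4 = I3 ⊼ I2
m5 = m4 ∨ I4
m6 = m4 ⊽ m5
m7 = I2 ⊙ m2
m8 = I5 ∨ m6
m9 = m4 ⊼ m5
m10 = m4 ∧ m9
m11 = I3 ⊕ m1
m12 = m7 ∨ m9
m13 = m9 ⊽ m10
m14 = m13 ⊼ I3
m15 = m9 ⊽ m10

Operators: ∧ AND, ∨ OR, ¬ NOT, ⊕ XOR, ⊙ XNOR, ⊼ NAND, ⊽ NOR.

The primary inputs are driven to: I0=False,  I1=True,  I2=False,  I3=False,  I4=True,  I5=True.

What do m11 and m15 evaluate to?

m11 = False, m15 = True

m1 = I0 AND I5 = False AND True = False
m4 = I3 NAND I2 = False NAND False = True
m5 = m4 OR I4 = True OR True = True
m9 = m4 NAND m5 = True NAND True = False
m10 = m4 AND m9 = True AND False = False
m11 = I3 XOR m1 = False XOR False = False
m15 = m9 NOR m10 = False NOR False = True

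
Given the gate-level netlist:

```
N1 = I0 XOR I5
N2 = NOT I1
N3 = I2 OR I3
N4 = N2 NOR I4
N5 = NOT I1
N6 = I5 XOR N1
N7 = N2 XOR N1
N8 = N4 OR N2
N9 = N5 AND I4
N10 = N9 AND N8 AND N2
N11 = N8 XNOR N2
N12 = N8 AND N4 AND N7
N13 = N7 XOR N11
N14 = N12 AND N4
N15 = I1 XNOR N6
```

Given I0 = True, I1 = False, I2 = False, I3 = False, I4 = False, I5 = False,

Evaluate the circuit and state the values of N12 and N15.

N1 = I0 XOR I5 = True XOR False = True
N2 = NOT I1 = NOT False = True
N4 = N2 NOR I4 = True NOR False = False
N6 = I5 XOR N1 = False XOR True = True
N7 = N2 XOR N1 = True XOR True = False
N8 = N4 OR N2 = False OR True = True
N12 = N8 AND N4 AND N7 = True AND False AND False = False
N15 = I1 XNOR N6 = False XNOR True = False

N12 = False  N15 = False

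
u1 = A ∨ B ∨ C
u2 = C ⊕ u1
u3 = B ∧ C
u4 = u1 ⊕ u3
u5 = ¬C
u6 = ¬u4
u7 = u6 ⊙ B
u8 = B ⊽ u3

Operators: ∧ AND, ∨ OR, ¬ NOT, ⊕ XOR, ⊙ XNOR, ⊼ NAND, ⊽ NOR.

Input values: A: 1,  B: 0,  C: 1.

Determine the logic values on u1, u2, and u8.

u1 = 1, u2 = 0, u8 = 1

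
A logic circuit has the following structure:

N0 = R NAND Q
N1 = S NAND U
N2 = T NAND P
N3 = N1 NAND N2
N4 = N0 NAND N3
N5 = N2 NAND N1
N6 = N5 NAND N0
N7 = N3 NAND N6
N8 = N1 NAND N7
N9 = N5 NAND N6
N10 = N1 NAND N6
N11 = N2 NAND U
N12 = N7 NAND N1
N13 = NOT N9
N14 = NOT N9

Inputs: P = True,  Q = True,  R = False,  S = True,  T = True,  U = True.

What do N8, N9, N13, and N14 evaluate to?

N8 = True, N9 = True, N13 = False, N14 = False

N0 = R NAND Q = False NAND True = True
N1 = S NAND U = True NAND True = False
N2 = T NAND P = True NAND True = False
N3 = N1 NAND N2 = False NAND False = True
N5 = N2 NAND N1 = False NAND False = True
N6 = N5 NAND N0 = True NAND True = False
N7 = N3 NAND N6 = True NAND False = True
N8 = N1 NAND N7 = False NAND True = True
N9 = N5 NAND N6 = True NAND False = True
N13 = NOT N9 = NOT True = False
N14 = NOT N9 = NOT True = False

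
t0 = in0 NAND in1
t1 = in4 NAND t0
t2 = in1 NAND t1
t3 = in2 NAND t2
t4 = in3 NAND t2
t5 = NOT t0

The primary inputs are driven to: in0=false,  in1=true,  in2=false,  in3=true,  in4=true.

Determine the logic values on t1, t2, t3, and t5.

t1 = false, t2 = true, t3 = true, t5 = false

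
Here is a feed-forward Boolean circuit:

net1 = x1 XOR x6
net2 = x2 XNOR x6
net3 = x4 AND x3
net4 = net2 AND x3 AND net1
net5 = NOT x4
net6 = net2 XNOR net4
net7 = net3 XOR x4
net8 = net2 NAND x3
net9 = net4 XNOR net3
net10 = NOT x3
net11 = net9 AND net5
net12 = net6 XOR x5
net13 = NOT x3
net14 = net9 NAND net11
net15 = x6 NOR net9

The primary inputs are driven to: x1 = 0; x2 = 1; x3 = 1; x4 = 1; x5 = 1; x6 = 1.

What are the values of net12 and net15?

net1 = x1 XOR x6 = 0 XOR 1 = 1
net2 = x2 XNOR x6 = 1 XNOR 1 = 1
net3 = x4 AND x3 = 1 AND 1 = 1
net4 = net2 AND x3 AND net1 = 1 AND 1 AND 1 = 1
net6 = net2 XNOR net4 = 1 XNOR 1 = 1
net9 = net4 XNOR net3 = 1 XNOR 1 = 1
net12 = net6 XOR x5 = 1 XOR 1 = 0
net15 = x6 NOR net9 = 1 NOR 1 = 0

net12 = 0  net15 = 0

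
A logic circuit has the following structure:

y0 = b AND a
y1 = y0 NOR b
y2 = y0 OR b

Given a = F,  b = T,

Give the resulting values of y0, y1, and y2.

y0 = F, y1 = F, y2 = T

y0 = b AND a = T AND F = F
y1 = y0 NOR b = F NOR T = F
y2 = y0 OR b = F OR T = T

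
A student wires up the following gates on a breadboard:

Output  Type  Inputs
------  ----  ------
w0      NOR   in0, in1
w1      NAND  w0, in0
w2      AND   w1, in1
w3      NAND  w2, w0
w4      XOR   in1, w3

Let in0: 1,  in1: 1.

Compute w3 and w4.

w0 = in0 NOR in1 = 1 NOR 1 = 0
w1 = w0 NAND in0 = 0 NAND 1 = 1
w2 = w1 AND in1 = 1 AND 1 = 1
w3 = w2 NAND w0 = 1 NAND 0 = 1
w4 = in1 XOR w3 = 1 XOR 1 = 0

w3 = 1, w4 = 0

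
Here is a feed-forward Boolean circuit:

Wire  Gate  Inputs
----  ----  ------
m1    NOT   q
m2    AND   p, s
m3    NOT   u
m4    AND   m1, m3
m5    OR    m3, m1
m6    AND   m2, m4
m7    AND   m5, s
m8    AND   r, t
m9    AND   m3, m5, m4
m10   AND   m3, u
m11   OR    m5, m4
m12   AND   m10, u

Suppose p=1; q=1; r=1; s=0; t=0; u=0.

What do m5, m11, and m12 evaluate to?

m5 = 1, m11 = 1, m12 = 0

m1 = NOT q = NOT 1 = 0
m3 = NOT u = NOT 0 = 1
m4 = m1 AND m3 = 0 AND 1 = 0
m5 = m3 OR m1 = 1 OR 0 = 1
m10 = m3 AND u = 1 AND 0 = 0
m11 = m5 OR m4 = 1 OR 0 = 1
m12 = m10 AND u = 0 AND 0 = 0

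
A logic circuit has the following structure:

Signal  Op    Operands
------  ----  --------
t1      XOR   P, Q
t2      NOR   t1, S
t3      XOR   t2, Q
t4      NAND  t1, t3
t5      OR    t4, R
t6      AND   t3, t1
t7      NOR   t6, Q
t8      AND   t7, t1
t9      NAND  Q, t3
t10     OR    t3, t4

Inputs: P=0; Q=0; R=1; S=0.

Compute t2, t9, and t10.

t2 = 1, t9 = 1, t10 = 1

t1 = P XOR Q = 0 XOR 0 = 0
t2 = t1 NOR S = 0 NOR 0 = 1
t3 = t2 XOR Q = 1 XOR 0 = 1
t4 = t1 NAND t3 = 0 NAND 1 = 1
t9 = Q NAND t3 = 0 NAND 1 = 1
t10 = t3 OR t4 = 1 OR 1 = 1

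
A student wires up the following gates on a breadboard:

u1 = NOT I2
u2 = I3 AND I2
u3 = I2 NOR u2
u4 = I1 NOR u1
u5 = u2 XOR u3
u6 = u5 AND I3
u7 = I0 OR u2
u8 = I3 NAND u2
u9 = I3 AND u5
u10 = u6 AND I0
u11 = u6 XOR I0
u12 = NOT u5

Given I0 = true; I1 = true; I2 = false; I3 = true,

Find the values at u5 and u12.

u5 = true  u12 = false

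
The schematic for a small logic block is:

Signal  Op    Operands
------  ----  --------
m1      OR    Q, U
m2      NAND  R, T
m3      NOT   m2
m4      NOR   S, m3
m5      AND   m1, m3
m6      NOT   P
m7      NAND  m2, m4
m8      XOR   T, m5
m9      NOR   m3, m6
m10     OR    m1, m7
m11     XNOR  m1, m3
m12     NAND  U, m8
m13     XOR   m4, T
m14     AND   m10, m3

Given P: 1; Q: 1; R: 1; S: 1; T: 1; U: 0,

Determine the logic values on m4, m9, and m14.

m4 = 0, m9 = 0, m14 = 1

m1 = Q OR U = 1 OR 0 = 1
m2 = R NAND T = 1 NAND 1 = 0
m3 = NOT m2 = NOT 0 = 1
m4 = S NOR m3 = 1 NOR 1 = 0
m6 = NOT P = NOT 1 = 0
m7 = m2 NAND m4 = 0 NAND 0 = 1
m9 = m3 NOR m6 = 1 NOR 0 = 0
m10 = m1 OR m7 = 1 OR 1 = 1
m14 = m10 AND m3 = 1 AND 1 = 1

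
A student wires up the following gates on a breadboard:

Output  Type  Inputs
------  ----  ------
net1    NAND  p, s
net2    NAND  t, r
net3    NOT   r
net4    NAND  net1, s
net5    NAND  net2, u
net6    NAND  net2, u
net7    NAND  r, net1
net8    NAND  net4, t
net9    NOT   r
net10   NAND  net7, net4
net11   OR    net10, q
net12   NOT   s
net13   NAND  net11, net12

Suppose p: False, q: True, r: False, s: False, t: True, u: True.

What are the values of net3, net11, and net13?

net3 = True, net11 = True, net13 = False

net1 = p NAND s = False NAND False = True
net3 = NOT r = NOT False = True
net4 = net1 NAND s = True NAND False = True
net7 = r NAND net1 = False NAND True = True
net10 = net7 NAND net4 = True NAND True = False
net11 = net10 OR q = False OR True = True
net12 = NOT s = NOT False = True
net13 = net11 NAND net12 = True NAND True = False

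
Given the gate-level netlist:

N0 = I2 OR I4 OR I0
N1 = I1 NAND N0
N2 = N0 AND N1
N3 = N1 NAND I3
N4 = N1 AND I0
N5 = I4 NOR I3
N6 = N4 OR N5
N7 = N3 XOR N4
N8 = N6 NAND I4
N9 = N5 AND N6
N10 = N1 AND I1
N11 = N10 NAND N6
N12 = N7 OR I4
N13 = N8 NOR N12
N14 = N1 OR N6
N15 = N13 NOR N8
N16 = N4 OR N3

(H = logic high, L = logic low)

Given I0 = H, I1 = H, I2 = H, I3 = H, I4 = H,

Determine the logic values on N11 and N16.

N0 = I2 OR I4 OR I0 = H OR H OR H = H
N1 = I1 NAND N0 = H NAND H = L
N3 = N1 NAND I3 = L NAND H = H
N4 = N1 AND I0 = L AND H = L
N5 = I4 NOR I3 = H NOR H = L
N6 = N4 OR N5 = L OR L = L
N10 = N1 AND I1 = L AND H = L
N11 = N10 NAND N6 = L NAND L = H
N16 = N4 OR N3 = L OR H = H

N11 = H, N16 = H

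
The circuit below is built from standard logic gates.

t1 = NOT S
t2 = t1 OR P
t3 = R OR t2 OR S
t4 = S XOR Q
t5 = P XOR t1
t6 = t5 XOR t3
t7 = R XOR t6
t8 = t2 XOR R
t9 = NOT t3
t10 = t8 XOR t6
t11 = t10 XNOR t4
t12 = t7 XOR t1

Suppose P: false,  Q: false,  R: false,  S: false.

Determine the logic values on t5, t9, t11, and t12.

t5 = true; t9 = false; t11 = false; t12 = true

t1 = NOT S = NOT false = true
t2 = t1 OR P = true OR false = true
t3 = R OR t2 OR S = false OR true OR false = true
t4 = S XOR Q = false XOR false = false
t5 = P XOR t1 = false XOR true = true
t6 = t5 XOR t3 = true XOR true = false
t7 = R XOR t6 = false XOR false = false
t8 = t2 XOR R = true XOR false = true
t9 = NOT t3 = NOT true = false
t10 = t8 XOR t6 = true XOR false = true
t11 = t10 XNOR t4 = true XNOR false = false
t12 = t7 XOR t1 = false XOR true = true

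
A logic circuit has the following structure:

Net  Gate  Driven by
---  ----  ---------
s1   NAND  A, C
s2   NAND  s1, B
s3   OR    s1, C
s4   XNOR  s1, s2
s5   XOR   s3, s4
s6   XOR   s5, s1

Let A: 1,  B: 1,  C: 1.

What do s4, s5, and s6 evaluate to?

s1 = A NAND C = 1 NAND 1 = 0
s2 = s1 NAND B = 0 NAND 1 = 1
s3 = s1 OR C = 0 OR 1 = 1
s4 = s1 XNOR s2 = 0 XNOR 1 = 0
s5 = s3 XOR s4 = 1 XOR 0 = 1
s6 = s5 XOR s1 = 1 XOR 0 = 1

s4 = 0, s5 = 1, s6 = 1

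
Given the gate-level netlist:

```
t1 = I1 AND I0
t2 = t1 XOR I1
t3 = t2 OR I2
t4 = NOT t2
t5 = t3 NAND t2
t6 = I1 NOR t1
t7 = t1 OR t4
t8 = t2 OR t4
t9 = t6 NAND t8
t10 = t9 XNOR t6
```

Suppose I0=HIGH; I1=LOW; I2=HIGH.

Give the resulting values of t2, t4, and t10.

t2 = LOW; t4 = HIGH; t10 = LOW

t1 = I1 AND I0 = LOW AND HIGH = LOW
t2 = t1 XOR I1 = LOW XOR LOW = LOW
t4 = NOT t2 = NOT LOW = HIGH
t6 = I1 NOR t1 = LOW NOR LOW = HIGH
t8 = t2 OR t4 = LOW OR HIGH = HIGH
t9 = t6 NAND t8 = HIGH NAND HIGH = LOW
t10 = t9 XNOR t6 = LOW XNOR HIGH = LOW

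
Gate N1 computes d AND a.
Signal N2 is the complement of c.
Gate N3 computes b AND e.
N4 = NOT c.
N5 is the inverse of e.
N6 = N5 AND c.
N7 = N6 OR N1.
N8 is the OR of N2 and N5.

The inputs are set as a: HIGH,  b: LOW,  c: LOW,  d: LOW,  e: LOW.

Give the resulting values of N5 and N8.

N5 = HIGH, N8 = HIGH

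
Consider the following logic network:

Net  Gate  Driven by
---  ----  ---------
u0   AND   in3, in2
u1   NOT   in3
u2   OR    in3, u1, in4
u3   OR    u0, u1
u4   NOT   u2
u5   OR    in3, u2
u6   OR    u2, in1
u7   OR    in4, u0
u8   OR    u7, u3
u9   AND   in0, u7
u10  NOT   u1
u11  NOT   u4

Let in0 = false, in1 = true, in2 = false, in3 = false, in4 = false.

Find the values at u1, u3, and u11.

u1 = true; u3 = true; u11 = true

u0 = in3 AND in2 = false AND false = false
u1 = NOT in3 = NOT false = true
u2 = in3 OR u1 OR in4 = false OR true OR false = true
u3 = u0 OR u1 = false OR true = true
u4 = NOT u2 = NOT true = false
u11 = NOT u4 = NOT false = true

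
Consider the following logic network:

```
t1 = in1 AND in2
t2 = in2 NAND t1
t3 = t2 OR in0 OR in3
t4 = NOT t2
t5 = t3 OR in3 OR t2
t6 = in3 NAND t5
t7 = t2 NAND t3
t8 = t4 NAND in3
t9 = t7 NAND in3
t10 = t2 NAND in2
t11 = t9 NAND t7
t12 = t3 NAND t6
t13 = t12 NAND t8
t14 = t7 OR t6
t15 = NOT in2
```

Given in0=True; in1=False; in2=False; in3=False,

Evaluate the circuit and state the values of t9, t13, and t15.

t9 = True, t13 = True, t15 = True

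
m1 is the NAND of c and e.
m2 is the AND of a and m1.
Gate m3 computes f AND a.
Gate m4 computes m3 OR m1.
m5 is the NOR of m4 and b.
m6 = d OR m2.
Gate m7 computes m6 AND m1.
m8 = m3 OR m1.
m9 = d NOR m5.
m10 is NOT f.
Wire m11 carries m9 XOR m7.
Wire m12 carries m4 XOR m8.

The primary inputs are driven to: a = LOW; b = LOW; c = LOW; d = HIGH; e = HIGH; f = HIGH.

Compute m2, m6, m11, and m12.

m1 = c NAND e = LOW NAND HIGH = HIGH
m2 = a AND m1 = LOW AND HIGH = LOW
m3 = f AND a = HIGH AND LOW = LOW
m4 = m3 OR m1 = LOW OR HIGH = HIGH
m5 = m4 NOR b = HIGH NOR LOW = LOW
m6 = d OR m2 = HIGH OR LOW = HIGH
m7 = m6 AND m1 = HIGH AND HIGH = HIGH
m8 = m3 OR m1 = LOW OR HIGH = HIGH
m9 = d NOR m5 = HIGH NOR LOW = LOW
m11 = m9 XOR m7 = LOW XOR HIGH = HIGH
m12 = m4 XOR m8 = HIGH XOR HIGH = LOW

m2 = LOW, m6 = HIGH, m11 = HIGH, m12 = LOW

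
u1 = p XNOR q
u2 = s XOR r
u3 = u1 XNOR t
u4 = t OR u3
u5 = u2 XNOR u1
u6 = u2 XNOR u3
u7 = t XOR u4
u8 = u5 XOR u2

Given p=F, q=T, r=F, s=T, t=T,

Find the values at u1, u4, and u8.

u1 = p XNOR q = F XNOR T = F
u2 = s XOR r = T XOR F = T
u3 = u1 XNOR t = F XNOR T = F
u4 = t OR u3 = T OR F = T
u5 = u2 XNOR u1 = T XNOR F = F
u8 = u5 XOR u2 = F XOR T = T

u1 = F  u4 = T  u8 = T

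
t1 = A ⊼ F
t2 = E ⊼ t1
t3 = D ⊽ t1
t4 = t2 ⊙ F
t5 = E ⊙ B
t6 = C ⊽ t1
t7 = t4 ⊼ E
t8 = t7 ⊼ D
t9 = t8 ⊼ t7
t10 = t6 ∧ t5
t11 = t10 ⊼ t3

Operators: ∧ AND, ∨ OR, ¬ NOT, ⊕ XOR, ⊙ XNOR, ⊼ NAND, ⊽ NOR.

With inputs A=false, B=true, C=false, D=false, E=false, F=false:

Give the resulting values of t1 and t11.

t1 = true; t11 = true

t1 = A NAND F = false NAND false = true
t3 = D NOR t1 = false NOR true = false
t5 = E XNOR B = false XNOR true = false
t6 = C NOR t1 = false NOR true = false
t10 = t6 AND t5 = false AND false = false
t11 = t10 NAND t3 = false NAND false = true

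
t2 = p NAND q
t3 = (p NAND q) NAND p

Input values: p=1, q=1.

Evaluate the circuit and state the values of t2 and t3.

t2 = 0, t3 = 1

t2 = 1 NAND 1 = 0
t3 = (1 NAND 1) NAND 1 = 1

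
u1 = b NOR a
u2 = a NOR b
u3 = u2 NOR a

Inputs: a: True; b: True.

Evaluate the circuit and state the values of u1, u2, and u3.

u1 = False, u2 = False, u3 = False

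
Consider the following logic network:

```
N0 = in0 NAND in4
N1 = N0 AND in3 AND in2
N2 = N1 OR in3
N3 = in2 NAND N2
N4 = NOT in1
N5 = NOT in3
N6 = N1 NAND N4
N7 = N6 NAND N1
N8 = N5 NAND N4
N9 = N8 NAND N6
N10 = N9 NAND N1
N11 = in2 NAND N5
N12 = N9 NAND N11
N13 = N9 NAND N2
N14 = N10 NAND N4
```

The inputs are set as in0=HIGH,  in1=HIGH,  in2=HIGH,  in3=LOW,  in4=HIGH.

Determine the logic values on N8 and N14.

N0 = in0 NAND in4 = HIGH NAND HIGH = LOW
N1 = N0 AND in3 AND in2 = LOW AND LOW AND HIGH = LOW
N4 = NOT in1 = NOT HIGH = LOW
N5 = NOT in3 = NOT LOW = HIGH
N6 = N1 NAND N4 = LOW NAND LOW = HIGH
N8 = N5 NAND N4 = HIGH NAND LOW = HIGH
N9 = N8 NAND N6 = HIGH NAND HIGH = LOW
N10 = N9 NAND N1 = LOW NAND LOW = HIGH
N14 = N10 NAND N4 = HIGH NAND LOW = HIGH

N8 = HIGH, N14 = HIGH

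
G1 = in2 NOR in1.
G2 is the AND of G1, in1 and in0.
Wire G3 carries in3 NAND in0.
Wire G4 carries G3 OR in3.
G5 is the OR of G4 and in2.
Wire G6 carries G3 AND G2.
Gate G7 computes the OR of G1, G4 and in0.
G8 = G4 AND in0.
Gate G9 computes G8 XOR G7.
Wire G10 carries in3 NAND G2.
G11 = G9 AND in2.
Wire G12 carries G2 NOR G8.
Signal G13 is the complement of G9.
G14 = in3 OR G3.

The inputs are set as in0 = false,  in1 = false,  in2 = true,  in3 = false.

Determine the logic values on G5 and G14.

G5 = true  G14 = true

G3 = in3 NAND in0 = false NAND false = true
G4 = G3 OR in3 = true OR false = true
G5 = G4 OR in2 = true OR true = true
G14 = in3 OR G3 = false OR true = true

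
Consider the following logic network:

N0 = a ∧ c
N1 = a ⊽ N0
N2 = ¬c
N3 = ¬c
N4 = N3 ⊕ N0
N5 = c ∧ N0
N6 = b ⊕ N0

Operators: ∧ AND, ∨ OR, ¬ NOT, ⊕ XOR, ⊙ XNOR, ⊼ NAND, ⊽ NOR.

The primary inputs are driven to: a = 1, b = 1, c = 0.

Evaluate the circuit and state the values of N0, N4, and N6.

N0 = 0; N4 = 1; N6 = 1

N0 = a AND c = 1 AND 0 = 0
N3 = NOT c = NOT 0 = 1
N4 = N3 XOR N0 = 1 XOR 0 = 1
N6 = b XOR N0 = 1 XOR 0 = 1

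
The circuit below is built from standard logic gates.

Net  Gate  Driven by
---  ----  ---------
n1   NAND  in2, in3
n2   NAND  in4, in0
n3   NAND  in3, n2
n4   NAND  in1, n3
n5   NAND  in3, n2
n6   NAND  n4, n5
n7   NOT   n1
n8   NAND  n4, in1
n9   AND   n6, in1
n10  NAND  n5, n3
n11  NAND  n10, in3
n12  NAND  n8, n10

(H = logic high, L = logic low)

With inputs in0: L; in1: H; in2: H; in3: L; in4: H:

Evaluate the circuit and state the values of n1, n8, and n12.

n1 = in2 NAND in3 = H NAND L = H
n2 = in4 NAND in0 = H NAND L = H
n3 = in3 NAND n2 = L NAND H = H
n4 = in1 NAND n3 = H NAND H = L
n5 = in3 NAND n2 = L NAND H = H
n8 = n4 NAND in1 = L NAND H = H
n10 = n5 NAND n3 = H NAND H = L
n12 = n8 NAND n10 = H NAND L = H

n1 = H, n8 = H, n12 = H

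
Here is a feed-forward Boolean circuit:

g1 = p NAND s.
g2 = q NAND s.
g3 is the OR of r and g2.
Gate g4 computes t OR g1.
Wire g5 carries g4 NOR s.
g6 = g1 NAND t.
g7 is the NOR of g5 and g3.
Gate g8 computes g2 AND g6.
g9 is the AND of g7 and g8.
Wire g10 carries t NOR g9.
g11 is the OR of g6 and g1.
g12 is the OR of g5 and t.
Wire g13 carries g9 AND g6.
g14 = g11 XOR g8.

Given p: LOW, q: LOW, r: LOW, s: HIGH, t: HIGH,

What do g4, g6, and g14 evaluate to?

g1 = p NAND s = LOW NAND HIGH = HIGH
g2 = q NAND s = LOW NAND HIGH = HIGH
g4 = t OR g1 = HIGH OR HIGH = HIGH
g6 = g1 NAND t = HIGH NAND HIGH = LOW
g8 = g2 AND g6 = HIGH AND LOW = LOW
g11 = g6 OR g1 = LOW OR HIGH = HIGH
g14 = g11 XOR g8 = HIGH XOR LOW = HIGH

g4 = HIGH, g6 = LOW, g14 = HIGH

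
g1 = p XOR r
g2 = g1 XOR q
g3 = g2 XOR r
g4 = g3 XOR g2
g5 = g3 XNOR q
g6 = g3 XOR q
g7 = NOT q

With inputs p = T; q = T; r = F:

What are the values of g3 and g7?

g1 = p XOR r = T XOR F = T
g2 = g1 XOR q = T XOR T = F
g3 = g2 XOR r = F XOR F = F
g7 = NOT q = NOT T = F

g3 = F; g7 = F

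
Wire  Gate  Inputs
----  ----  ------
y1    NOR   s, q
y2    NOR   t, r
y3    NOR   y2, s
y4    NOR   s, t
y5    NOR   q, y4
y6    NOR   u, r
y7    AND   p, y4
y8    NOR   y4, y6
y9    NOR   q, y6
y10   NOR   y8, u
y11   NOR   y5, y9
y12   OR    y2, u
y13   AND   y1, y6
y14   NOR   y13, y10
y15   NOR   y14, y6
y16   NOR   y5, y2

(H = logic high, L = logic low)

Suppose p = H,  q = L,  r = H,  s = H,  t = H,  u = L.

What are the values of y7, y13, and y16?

y7 = L; y13 = L; y16 = L

y1 = s NOR q = H NOR L = L
y2 = t NOR r = H NOR H = L
y4 = s NOR t = H NOR H = L
y5 = q NOR y4 = L NOR L = H
y6 = u NOR r = L NOR H = L
y7 = p AND y4 = H AND L = L
y13 = y1 AND y6 = L AND L = L
y16 = y5 NOR y2 = H NOR L = L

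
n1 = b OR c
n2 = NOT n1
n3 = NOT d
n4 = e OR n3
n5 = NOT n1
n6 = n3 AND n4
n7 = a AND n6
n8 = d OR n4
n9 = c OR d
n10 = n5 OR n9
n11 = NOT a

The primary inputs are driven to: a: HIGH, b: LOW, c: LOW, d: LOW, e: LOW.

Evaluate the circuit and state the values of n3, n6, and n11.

n3 = HIGH  n6 = HIGH  n11 = LOW

n3 = NOT d = NOT LOW = HIGH
n4 = e OR n3 = LOW OR HIGH = HIGH
n6 = n3 AND n4 = HIGH AND HIGH = HIGH
n11 = NOT a = NOT HIGH = LOW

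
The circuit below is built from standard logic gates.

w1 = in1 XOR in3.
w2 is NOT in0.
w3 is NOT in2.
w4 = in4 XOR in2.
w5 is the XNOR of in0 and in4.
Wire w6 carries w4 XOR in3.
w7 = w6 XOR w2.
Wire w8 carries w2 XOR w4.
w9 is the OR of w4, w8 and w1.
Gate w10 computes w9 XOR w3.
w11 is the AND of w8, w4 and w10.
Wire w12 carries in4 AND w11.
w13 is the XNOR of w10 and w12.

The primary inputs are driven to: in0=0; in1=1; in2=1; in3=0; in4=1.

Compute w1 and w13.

w1 = in1 XOR in3 = 1 XOR 0 = 1
w2 = NOT in0 = NOT 0 = 1
w3 = NOT in2 = NOT 1 = 0
w4 = in4 XOR in2 = 1 XOR 1 = 0
w8 = w2 XOR w4 = 1 XOR 0 = 1
w9 = w4 OR w8 OR w1 = 0 OR 1 OR 1 = 1
w10 = w9 XOR w3 = 1 XOR 0 = 1
w11 = w8 AND w4 AND w10 = 1 AND 0 AND 1 = 0
w12 = in4 AND w11 = 1 AND 0 = 0
w13 = w10 XNOR w12 = 1 XNOR 0 = 0

w1 = 1, w13 = 0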